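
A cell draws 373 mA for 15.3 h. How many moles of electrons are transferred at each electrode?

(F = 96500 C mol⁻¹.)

0.213 mol

Q = I·t = 0.3730 A × 55080 s = 20540 C.
n(e⁻) = Q/F = 20540 / 96500 = 0.213 mol.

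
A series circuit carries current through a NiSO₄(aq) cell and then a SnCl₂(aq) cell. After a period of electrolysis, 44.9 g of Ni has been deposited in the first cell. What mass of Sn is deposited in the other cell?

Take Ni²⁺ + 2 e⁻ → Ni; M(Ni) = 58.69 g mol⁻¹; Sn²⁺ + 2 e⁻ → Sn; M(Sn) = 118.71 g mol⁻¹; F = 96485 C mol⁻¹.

n(Ni) = 44.9 / 58.69 = 0.7650 mol.
Since Ni²⁺ + 2 e⁻ → Ni, n(e⁻) passed = 2 × 0.7650 = 1.530 mol.
Cells in series carry the same charge, so the same 1.530 mol of electrons passes through cell 2.
Sn²⁺ + 2 e⁻ → Sn, so n(Sn) = 1.530 / 2 = 0.7650 mol.
m(Sn) = 0.7650 × 118.71 = 90.8 g.

90.8 g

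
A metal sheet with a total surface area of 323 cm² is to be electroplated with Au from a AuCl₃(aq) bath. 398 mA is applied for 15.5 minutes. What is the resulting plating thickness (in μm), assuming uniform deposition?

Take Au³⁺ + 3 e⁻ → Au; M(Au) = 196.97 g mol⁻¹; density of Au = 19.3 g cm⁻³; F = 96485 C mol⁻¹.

0.404 μm

Q = I·t = 0.3980 × 930.00 = 370.1 C; n(e⁻) = 0.003836 mol.
n(Au) = n(e⁻)/3 = 0.001279 mol, so m = 0.001279 × 196.97 = 0.2519 g.
Volume = m/ρ = 0.2519 / 19.3 = 0.01305 cm³.
Thickness = V/A = 0.01305 / 323 = 4.04 × 10⁻⁵ cm = 0.404 μm.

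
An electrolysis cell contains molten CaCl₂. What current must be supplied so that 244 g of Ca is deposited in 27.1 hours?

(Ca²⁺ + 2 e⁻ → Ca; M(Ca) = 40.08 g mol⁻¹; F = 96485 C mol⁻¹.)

12.0 A

n(Ca) = 244 / 40.08 = 6.088 mol.
n(e⁻) = 2 × 6.088 = 12.18 mol.
Q = n(e⁻)·F = 12.18 × 96485 = 1175000 C.
I = Q/t = 1175000 / 97560 s = 12.0 A.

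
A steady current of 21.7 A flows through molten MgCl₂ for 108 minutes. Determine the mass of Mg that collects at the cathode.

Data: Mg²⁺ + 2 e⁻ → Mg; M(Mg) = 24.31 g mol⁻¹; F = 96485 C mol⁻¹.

Q = I·t = 21.70 A × 6480.0 s = 140600 C.
n(e⁻) = Q/F = 140600 / 96485 = 1.457 mol.
Mg²⁺ + 2 e⁻ → Mg, so n(Mg) = n(e⁻)/2 = 0.7287 mol.
m = n·M = 0.7287 × 24.31 = 17.7 g.

17.7 g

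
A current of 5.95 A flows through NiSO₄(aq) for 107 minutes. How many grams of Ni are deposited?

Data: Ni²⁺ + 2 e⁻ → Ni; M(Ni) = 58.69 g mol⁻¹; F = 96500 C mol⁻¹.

11.6 g

Q = I·t = 5.950 A × 6420.0 s = 38200 C.
n(e⁻) = Q/F = 38200 / 96500 = 0.3958 mol.
Ni²⁺ + 2 e⁻ → Ni, so n(Ni) = n(e⁻)/2 = 0.1979 mol.
m = n·M = 0.1979 × 58.69 = 11.6 g.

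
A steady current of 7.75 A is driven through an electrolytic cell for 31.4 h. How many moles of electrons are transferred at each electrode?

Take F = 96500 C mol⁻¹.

Q = I·t = 7.750 A × 113040 s = 876100 C.
n(e⁻) = Q/F = 876100 / 96500 = 9.08 mol.

9.08 mol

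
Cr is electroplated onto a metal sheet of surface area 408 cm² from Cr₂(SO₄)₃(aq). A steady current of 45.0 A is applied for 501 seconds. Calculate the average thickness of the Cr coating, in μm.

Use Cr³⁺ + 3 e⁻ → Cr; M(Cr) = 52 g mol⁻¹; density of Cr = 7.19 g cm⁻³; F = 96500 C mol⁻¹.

13.8 μm

Q = I·t = 45.00 × 501.00 = 22540 C; n(e⁻) = 0.2336 mol.
n(Cr) = n(e⁻)/3 = 0.07788 mol, so m = 0.07788 × 52 = 4.050 g.
Volume = m/ρ = 4.050 / 7.19 = 0.5632 cm³.
Thickness = V/A = 0.5632 / 408 = 0.00138 cm = 13.8 μm.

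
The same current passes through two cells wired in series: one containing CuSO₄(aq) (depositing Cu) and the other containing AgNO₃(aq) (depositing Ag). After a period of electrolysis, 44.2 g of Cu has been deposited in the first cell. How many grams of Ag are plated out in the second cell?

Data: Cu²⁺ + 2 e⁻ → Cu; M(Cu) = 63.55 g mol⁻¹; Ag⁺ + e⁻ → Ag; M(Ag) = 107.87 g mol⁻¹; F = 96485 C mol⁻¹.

n(Cu) = 44.2 / 63.55 = 0.6955 mol.
Since Cu²⁺ + 2 e⁻ → Cu, n(e⁻) passed = 2 × 0.6955 = 1.391 mol.
Cells in series carry the same charge, so the same 1.391 mol of electrons passes through cell 2.
Ag⁺ + e⁻ → Ag, so n(Ag) = 1.391 / 1 = 1.391 mol.
m(Ag) = 1.391 × 107.87 = 150 g.

150 g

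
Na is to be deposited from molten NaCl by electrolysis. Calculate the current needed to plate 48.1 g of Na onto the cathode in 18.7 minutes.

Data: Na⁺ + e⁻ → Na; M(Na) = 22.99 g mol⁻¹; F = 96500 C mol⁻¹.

n(Na) = 48.1 / 22.99 = 2.092 mol.
n(e⁻) = 1 × 2.092 = 2.092 mol.
Q = n(e⁻)·F = 2.092 × 96500 = 201900 C.
I = Q/t = 201900 / 1122.0 s = 180 A.

180 A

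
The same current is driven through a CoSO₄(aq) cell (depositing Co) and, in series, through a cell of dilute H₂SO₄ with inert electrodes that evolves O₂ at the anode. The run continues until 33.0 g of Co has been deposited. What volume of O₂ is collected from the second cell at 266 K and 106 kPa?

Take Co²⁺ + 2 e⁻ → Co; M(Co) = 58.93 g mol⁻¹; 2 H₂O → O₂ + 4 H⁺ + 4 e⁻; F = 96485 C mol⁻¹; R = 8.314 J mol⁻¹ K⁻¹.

5.84 L

n(Co) = 33.0 / 58.93 = 0.5600 mol, so n(e⁻) = 2 × 0.5600 = 1.120 mol.
The cells are in series, so the same 1.120 mol of electrons passes through the second cell.
2 H₂O → O₂ + 4 H⁺ + 4 e⁻ — 4 mol e⁻ per mol O₂, so n(O₂) = 1.120/4 = 0.2800 mol.
V = nRT/P = (0.2800 × 8.314 × 266) / (106 × 10³) = 0.00584 m³ = 5.84 L.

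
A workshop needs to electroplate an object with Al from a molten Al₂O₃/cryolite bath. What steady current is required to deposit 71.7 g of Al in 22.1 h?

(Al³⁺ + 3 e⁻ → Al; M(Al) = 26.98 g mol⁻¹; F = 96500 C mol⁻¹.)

9.67 A

n(Al) = 71.7 / 26.98 = 2.658 mol.
n(e⁻) = 3 × 2.658 = 7.973 mol.
Q = n(e⁻)·F = 7.973 × 96500 = 769400 C.
I = Q/t = 769400 / 79560 s = 9.67 A.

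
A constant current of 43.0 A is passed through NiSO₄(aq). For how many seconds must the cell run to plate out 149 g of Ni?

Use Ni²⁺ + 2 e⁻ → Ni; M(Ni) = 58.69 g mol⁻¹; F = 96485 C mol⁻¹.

11400 s

n(Ni) = m/M = 149 / 58.69 = 2.539 mol.
Each Ni atom requires 2 electrons, so n(e⁻) = 2 × 2.539 = 5.078 mol.
Q = n(e⁻)·F = 5.078 × 96485 = 489900 C.
t = Q/I = 489900 / 43.00 A = 11390 s.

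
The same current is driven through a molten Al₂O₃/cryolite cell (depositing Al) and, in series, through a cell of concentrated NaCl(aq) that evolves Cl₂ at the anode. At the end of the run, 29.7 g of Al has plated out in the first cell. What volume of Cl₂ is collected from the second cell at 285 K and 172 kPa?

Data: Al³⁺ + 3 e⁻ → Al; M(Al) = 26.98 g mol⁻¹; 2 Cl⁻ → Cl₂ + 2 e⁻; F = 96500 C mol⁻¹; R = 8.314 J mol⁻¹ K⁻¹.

n(Al) = 29.7 / 26.98 = 1.101 mol, so n(e⁻) = 3 × 1.101 = 3.302 mol.
The cells are in series, so the same 3.302 mol of electrons passes through the second cell.
2 Cl⁻ → Cl₂ + 2 e⁻ — 2 mol e⁻ per mol Cl₂, so n(Cl₂) = 3.302/2 = 1.651 mol.
V = nRT/P = (1.651 × 8.314 × 285) / (172 × 10³) = 0.0227 m³ = 22.7 L.

22.7 L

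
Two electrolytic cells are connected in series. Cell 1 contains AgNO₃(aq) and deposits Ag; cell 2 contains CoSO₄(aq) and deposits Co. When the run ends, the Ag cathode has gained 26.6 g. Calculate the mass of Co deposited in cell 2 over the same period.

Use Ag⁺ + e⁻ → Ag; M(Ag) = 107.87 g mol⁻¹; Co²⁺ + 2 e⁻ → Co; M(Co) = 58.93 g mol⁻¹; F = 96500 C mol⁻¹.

7.27 g

n(Ag) = 26.6 / 107.87 = 0.2466 mol.
Since Ag⁺ + e⁻ → Ag, n(e⁻) passed = 1 × 0.2466 = 0.2466 mol.
Cells in series carry the same charge, so the same 0.2466 mol of electrons passes through cell 2.
Co²⁺ + 2 e⁻ → Co, so n(Co) = 0.2466 / 2 = 0.1233 mol.
m(Co) = 0.1233 × 58.93 = 7.27 g.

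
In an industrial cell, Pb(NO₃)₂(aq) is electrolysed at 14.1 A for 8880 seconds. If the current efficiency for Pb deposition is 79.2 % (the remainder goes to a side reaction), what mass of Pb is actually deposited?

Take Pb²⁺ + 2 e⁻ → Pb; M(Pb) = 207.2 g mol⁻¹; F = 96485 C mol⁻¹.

Q = I·t = 14.10 × 8880.0 = 125200 C.
n(e⁻) = 125200/96485 = 1.298 mol; theoretically n(Pb) = 1.298/2 = 0.6488 mol, m_theo = 134.4 g.
At 79.2 % efficiency, m_actual = 0.792 × 134.4 = 106 g.

106 g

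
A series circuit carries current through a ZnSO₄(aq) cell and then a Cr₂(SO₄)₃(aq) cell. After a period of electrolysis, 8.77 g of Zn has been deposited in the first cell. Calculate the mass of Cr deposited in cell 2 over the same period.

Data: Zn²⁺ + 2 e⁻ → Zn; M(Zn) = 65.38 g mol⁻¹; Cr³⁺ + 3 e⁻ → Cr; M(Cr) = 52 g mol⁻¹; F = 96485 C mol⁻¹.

n(Zn) = 8.77 / 65.38 = 0.1341 mol.
Since Zn²⁺ + 2 e⁻ → Zn, n(e⁻) passed = 2 × 0.1341 = 0.2683 mol.
Cells in series carry the same charge, so the same 0.2683 mol of electrons passes through cell 2.
Cr³⁺ + 3 e⁻ → Cr, so n(Cr) = 0.2683 / 3 = 0.08943 mol.
m(Cr) = 0.08943 × 52 = 4.65 g.

4.65 g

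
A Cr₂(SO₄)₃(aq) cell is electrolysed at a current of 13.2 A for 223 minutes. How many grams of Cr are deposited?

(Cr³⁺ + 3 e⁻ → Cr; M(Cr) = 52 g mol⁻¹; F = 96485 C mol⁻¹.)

31.7 g

Q = I·t = 13.20 A × 13380 s = 176600 C.
n(e⁻) = Q/F = 176600 / 96485 = 1.831 mol.
Cr³⁺ + 3 e⁻ → Cr, so n(Cr) = n(e⁻)/3 = 0.6102 mol.
m = n·M = 0.6102 × 52 = 31.7 g.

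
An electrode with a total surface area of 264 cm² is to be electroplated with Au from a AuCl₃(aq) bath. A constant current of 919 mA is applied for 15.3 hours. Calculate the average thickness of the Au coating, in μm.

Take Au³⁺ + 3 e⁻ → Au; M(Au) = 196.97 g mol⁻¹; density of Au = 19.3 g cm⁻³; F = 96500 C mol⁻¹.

Q = I·t = 0.9190 × 55080 = 50620 C; n(e⁻) = 0.5245 mol.
n(Au) = n(e⁻)/3 = 0.1748 mol, so m = 0.1748 × 196.97 = 34.44 g.
Volume = m/ρ = 34.44 / 19.3 = 1.784 cm³.
Thickness = V/A = 1.784 / 264 = 0.00676 cm = 67.6 μm.

67.6 μm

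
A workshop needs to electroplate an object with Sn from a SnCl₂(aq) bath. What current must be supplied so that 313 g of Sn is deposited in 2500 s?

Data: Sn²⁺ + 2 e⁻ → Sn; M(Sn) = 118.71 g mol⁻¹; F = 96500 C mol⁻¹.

n(Sn) = 313 / 118.71 = 2.637 mol.
n(e⁻) = 2 × 2.637 = 5.273 mol.
Q = n(e⁻)·F = 5.273 × 96500 = 508900 C.
I = Q/t = 508900 / 2500.0 s = 204 A.

204 A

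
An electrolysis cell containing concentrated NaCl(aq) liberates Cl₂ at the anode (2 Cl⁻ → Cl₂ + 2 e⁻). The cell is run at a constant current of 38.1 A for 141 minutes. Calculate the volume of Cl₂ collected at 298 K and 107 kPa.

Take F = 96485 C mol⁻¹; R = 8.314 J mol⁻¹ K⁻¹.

Q = I·t = 38.10 A × 8460.0 s = 322300 C.
n(e⁻) = Q/F = 322300 / 96485 = 3.341 mol.
2 electrons are transferred per Cl₂ molecule, so n(Cl₂) = 3.341 / 2 = 1.670 mol.
V = nRT/P = (1.670 × 8.314 × 298) / (107 × 10³ Pa) = 0.0387 m³ = 38.7 L.

38.7 L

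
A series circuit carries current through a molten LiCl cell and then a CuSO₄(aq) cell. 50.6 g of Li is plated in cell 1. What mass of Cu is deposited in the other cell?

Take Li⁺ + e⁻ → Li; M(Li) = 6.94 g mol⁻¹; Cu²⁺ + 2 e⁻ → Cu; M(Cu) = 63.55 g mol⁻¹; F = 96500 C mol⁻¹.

232 g

n(Li) = 50.6 / 6.94 = 7.291 mol.
Since Li⁺ + e⁻ → Li, n(e⁻) passed = 1 × 7.291 = 7.291 mol.
Cells in series carry the same charge, so the same 7.291 mol of electrons passes through cell 2.
Cu²⁺ + 2 e⁻ → Cu, so n(Cu) = 7.291 / 2 = 3.646 mol.
m(Cu) = 3.646 × 63.55 = 232 g.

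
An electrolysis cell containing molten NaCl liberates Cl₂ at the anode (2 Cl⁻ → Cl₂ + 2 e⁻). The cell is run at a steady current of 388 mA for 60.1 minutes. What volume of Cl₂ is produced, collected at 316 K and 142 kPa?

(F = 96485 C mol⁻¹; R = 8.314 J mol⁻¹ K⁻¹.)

Q = I·t = 0.3880 A × 3606.0 s = 1399 C.
n(e⁻) = Q/F = 1399 / 96485 = 0.01450 mol.
2 electrons are transferred per Cl₂ molecule, so n(Cl₂) = 0.01450 / 2 = 0.007250 mol.
V = nRT/P = (0.007250 × 8.314 × 316) / (142 × 10³ Pa) = 1.34 × 10⁻⁴ m³ = 0.134 L.

0.134 L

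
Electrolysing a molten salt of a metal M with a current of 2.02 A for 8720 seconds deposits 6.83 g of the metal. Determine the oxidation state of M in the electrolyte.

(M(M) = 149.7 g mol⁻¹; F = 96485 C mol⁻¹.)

Q = I·t = 2.020 A × 8720.0 s = 17610 C, so n(e⁻) = 17610/96485 = 0.1826 mol.
n(M) deposited = 6.83 / 149.7 = 0.04562 mol.
Electrons per atom = n(e⁻)/n(M) = 0.1826 / 0.04562 = 4.00 ≈ 4, so the ion is M⁴⁺.

+4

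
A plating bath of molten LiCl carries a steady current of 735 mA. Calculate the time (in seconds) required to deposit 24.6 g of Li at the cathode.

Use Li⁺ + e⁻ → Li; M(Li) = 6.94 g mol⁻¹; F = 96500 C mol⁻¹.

n(Li) = m/M = 24.6 / 6.94 = 3.545 mol.
Each Li atom requires 1 electron, so n(e⁻) = 1 × 3.545 = 3.545 mol.
Q = n(e⁻)·F = 3.545 × 96500 = 342100 C.
t = Q/I = 342100 / 0.7350 A = 465400 s.

4.65 × 10⁵ s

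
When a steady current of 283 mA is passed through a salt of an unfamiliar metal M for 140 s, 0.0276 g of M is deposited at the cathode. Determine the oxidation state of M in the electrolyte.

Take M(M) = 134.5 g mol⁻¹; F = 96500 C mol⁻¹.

Q = I·t = 0.2830 A × 140.00 s = 39.62 C, so n(e⁻) = 39.62/96500 = 0.0004106 mol.
n(M) deposited = 0.0276 / 134.5 = 0.0002052 mol.
Electrons per atom = n(e⁻)/n(M) = 0.0004106 / 0.0002052 = 2.00 ≈ 2, so the ion is M²⁺.

+2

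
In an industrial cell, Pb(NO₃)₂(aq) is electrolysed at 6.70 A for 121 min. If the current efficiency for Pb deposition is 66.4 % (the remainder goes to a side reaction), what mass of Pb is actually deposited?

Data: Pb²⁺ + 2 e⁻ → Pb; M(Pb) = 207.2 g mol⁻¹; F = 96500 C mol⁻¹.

34.7 g

Q = I·t = 6.700 × 7260.0 = 48640 C.
n(e⁻) = 48640/96500 = 0.5041 mol; theoretically n(Pb) = 0.5041/2 = 0.2520 mol, m_theo = 52.22 g.
At 66.4 % efficiency, m_actual = 0.664 × 52.22 = 34.7 g.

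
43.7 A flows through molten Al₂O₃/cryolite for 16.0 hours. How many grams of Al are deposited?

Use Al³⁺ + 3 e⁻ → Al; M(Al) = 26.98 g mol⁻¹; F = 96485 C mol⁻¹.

Q = I·t = 43.70 A × 57600 s = 2517000 C.
n(e⁻) = Q/F = 2517000 / 96485 = 26.09 mol.
Al³⁺ + 3 e⁻ → Al, so n(Al) = n(e⁻)/3 = 8.696 mol.
m = n·M = 8.696 × 26.98 = 235 g.

235 g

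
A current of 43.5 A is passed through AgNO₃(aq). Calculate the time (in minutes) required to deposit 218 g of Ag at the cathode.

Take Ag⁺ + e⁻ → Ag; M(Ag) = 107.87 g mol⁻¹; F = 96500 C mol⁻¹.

n(Ag) = m/M = 218 / 107.87 = 2.021 mol.
Each Ag atom requires 1 electron, so n(e⁻) = 1 × 2.021 = 2.021 mol.
Q = n(e⁻)·F = 2.021 × 96500 = 195000 C.
t = Q/I = 195000 / 43.50 A = 4483 s = 74.7 min.

74.7 min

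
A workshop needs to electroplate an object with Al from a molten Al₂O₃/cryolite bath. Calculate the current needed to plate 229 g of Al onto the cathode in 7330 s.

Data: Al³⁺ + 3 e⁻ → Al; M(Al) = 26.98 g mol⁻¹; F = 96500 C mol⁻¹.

n(Al) = 229 / 26.98 = 8.488 mol.
n(e⁻) = 3 × 8.488 = 25.46 mol.
Q = n(e⁻)·F = 25.46 × 96500 = 2457000 C.
I = Q/t = 2457000 / 7330.0 s = 335 A.

335 A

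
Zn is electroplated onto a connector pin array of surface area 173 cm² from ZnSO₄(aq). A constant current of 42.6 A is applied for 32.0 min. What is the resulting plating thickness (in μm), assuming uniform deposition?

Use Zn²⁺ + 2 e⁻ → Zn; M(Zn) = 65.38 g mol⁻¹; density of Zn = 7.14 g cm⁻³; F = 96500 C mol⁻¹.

224 μm

Q = I·t = 42.60 × 1920.0 = 81790 C; n(e⁻) = 0.8476 mol.
n(Zn) = n(e⁻)/2 = 0.4238 mol, so m = 0.4238 × 65.38 = 27.71 g.
Volume = m/ρ = 27.71 / 7.14 = 3.881 cm³.
Thickness = V/A = 3.881 / 173 = 0.0224 cm = 224 μm.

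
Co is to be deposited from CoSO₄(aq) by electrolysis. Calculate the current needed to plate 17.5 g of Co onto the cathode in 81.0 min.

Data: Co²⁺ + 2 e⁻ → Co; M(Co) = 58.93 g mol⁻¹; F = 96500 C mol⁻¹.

n(Co) = 17.5 / 58.93 = 0.2970 mol.
n(e⁻) = 2 × 0.2970 = 0.5939 mol.
Q = n(e⁻)·F = 0.5939 × 96500 = 57310 C.
I = Q/t = 57310 / 4860.0 s = 11.8 A.

11.8 A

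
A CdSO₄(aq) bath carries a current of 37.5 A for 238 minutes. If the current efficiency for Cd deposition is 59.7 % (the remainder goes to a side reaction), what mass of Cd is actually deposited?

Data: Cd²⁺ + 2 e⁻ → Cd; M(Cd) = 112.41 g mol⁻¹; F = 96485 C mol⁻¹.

186 g

Q = I·t = 37.50 × 14280 = 535500 C.
n(e⁻) = 535500/96485 = 5.550 mol; theoretically n(Cd) = 5.550/2 = 2.775 mol, m_theo = 311.9 g.
At 59.7 % efficiency, m_actual = 0.597 × 311.9 = 186 g.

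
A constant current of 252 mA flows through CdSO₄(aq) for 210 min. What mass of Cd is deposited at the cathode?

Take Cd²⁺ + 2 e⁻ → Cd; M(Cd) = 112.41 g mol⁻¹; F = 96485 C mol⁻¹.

Q = I·t = 0.2520 A × 12600 s = 3175 C.
n(e⁻) = Q/F = 3175 / 96485 = 0.03291 mol.
Cd²⁺ + 2 e⁻ → Cd, so n(Cd) = n(e⁻)/2 = 0.01645 mol.
m = n·M = 0.01645 × 112.41 = 1.85 g.

1.85 g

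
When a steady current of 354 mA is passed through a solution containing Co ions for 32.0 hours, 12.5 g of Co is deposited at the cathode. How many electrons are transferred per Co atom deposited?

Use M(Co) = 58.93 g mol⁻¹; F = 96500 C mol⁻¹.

Q = I·t = 0.3540 A × 115200 s = 40780 C, so n(e⁻) = 40780/96500 = 0.4226 mol.
n(Co) deposited = 12.5 / 58.93 = 0.2121 mol.
Electrons per atom = n(e⁻)/n(Co) = 0.4226 / 0.2121 = 1.99 ≈ 2, so the ion is Co²⁺.

2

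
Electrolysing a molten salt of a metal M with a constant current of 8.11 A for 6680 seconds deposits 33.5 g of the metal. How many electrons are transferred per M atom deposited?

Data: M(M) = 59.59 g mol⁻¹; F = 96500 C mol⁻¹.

Q = I·t = 8.110 A × 6680.0 s = 54170 C, so n(e⁻) = 54170/96500 = 0.5614 mol.
n(M) deposited = 33.5 / 59.59 = 0.5622 mol.
Electrons per atom = n(e⁻)/n(M) = 0.5614 / 0.5622 = 0.999 ≈ 1, so the ion is M⁺.

1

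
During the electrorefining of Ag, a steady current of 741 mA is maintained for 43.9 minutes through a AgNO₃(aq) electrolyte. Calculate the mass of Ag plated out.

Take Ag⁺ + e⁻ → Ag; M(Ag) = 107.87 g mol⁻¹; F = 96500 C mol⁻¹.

Q = I·t = 0.7410 A × 2634.0 s = 1952 C.
n(e⁻) = Q/F = 1952 / 96500 = 0.02023 mol.
Ag⁺ + e⁻ → Ag, so n(Ag) = n(e⁻)/1 = 0.02023 mol.
m = n·M = 0.02023 × 107.87 = 2.18 g.

2.18 g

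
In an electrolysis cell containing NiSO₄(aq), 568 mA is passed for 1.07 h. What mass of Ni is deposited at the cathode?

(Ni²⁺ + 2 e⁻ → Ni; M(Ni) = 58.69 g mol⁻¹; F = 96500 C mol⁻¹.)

Q = I·t = 0.5680 A × 3852.0 s = 2188 C.
n(e⁻) = Q/F = 2188 / 96500 = 0.02267 mol.
Ni²⁺ + 2 e⁻ → Ni, so n(Ni) = n(e⁻)/2 = 0.01134 mol.
m = n·M = 0.01134 × 58.69 = 0.665 g.

0.665 g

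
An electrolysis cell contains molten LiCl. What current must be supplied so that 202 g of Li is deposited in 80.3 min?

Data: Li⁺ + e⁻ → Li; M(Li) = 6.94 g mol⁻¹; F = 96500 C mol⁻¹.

583 A

n(Li) = 202 / 6.94 = 29.11 mol.
n(e⁻) = 1 × 29.11 = 29.11 mol.
Q = n(e⁻)·F = 29.11 × 96500 = 2809000 C.
I = Q/t = 2809000 / 4818.0 s = 583 A.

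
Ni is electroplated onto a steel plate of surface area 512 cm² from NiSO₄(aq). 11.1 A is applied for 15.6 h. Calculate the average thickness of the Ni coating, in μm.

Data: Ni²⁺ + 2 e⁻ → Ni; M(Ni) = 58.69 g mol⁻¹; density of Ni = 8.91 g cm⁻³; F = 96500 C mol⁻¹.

Q = I·t = 11.10 × 56160 = 623400 C; n(e⁻) = 6.460 mol.
n(Ni) = n(e⁻)/2 = 3.230 mol, so m = 3.230 × 58.69 = 189.6 g.
Volume = m/ρ = 189.6 / 8.91 = 21.28 cm³.
Thickness = V/A = 21.28 / 512 = 0.0416 cm = 416 μm.

416 μm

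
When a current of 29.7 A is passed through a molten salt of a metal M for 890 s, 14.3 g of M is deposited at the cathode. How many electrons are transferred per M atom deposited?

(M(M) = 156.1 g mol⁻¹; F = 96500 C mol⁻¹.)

3

Q = I·t = 29.70 A × 890.00 s = 26430 C, so n(e⁻) = 26430/96500 = 0.2739 mol.
n(M) deposited = 14.3 / 156.1 = 0.09161 mol.
Electrons per atom = n(e⁻)/n(M) = 0.2739 / 0.09161 = 2.99 ≈ 3, so the ion is M³⁺.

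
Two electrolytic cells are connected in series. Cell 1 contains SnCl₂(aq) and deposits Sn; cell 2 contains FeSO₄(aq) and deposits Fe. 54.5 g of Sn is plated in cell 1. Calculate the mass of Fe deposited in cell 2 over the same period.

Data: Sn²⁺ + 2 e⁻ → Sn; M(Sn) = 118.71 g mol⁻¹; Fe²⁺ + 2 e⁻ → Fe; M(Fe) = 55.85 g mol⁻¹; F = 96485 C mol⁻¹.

25.6 g

n(Sn) = 54.5 / 118.71 = 0.4591 mol.
Since Sn²⁺ + 2 e⁻ → Sn, n(e⁻) passed = 2 × 0.4591 = 0.9182 mol.
Cells in series carry the same charge, so the same 0.9182 mol of electrons passes through cell 2.
Fe²⁺ + 2 e⁻ → Fe, so n(Fe) = 0.9182 / 2 = 0.4591 mol.
m(Fe) = 0.4591 × 55.85 = 25.6 g.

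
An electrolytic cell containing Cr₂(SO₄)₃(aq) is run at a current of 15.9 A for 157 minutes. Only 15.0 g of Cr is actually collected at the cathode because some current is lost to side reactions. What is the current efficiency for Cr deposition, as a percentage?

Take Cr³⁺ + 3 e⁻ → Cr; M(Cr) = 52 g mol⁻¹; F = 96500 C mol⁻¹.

55.8 %

Q = I·t = 15.90 × 9420.0 = 149800 C; n(e⁻) = 149800/96500 = 1.552 mol.
Theoretical n(Cr) = n(e⁻)/3 = 0.5174 mol, i.e. m_theo = 0.5174 × 52 = 26.90 g.
Efficiency = m_actual / m_theo = 15.0 / 26.90 = 55.8 %.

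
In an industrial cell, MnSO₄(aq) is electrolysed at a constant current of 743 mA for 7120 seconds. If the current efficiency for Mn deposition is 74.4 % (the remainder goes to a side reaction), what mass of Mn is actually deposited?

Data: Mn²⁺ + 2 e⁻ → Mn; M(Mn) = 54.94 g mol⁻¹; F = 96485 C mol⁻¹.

1.12 g

Q = I·t = 0.7430 × 7120.0 = 5290 C.
n(e⁻) = 5290/96485 = 0.05483 mol; theoretically n(Mn) = 0.05483/2 = 0.02741 mol, m_theo = 1.506 g.
At 74.4 % efficiency, m_actual = 0.744 × 1.506 = 1.12 g.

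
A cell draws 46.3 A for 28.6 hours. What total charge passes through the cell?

4.77 × 10⁶ C

Q = I·t = 46.30 A × 102960 s = 4.77 × 10⁶ C.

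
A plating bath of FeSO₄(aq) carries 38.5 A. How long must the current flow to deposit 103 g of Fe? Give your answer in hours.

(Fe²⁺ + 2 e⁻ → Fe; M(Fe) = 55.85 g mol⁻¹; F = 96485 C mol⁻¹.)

2.57 h

n(Fe) = m/M = 103 / 55.85 = 1.844 mol.
Each Fe atom requires 2 electrons, so n(e⁻) = 2 × 1.844 = 3.688 mol.
Q = n(e⁻)·F = 3.688 × 96485 = 355900 C.
t = Q/I = 355900 / 38.50 A = 9244 s = 2.57 h.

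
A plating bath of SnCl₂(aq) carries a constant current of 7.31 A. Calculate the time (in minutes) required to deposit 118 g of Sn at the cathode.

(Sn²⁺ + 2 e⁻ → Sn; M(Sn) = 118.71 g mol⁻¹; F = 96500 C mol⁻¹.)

437 min

n(Sn) = m/M = 118 / 118.71 = 0.9940 mol.
Each Sn atom requires 2 electrons, so n(e⁻) = 2 × 0.9940 = 1.988 mol.
Q = n(e⁻)·F = 1.988 × 96500 = 191800 C.
t = Q/I = 191800 / 7.310 A = 26240 s = 437 min.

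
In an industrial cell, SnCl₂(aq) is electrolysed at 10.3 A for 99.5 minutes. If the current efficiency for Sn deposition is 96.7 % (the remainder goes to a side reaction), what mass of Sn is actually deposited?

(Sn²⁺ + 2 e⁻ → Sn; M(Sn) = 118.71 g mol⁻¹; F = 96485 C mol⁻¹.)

36.6 g

Q = I·t = 10.30 × 5970.0 = 61490 C.
n(e⁻) = 61490/96485 = 0.6373 mol; theoretically n(Sn) = 0.6373/2 = 0.3187 mol, m_theo = 37.83 g.
At 96.7 % efficiency, m_actual = 0.967 × 37.83 = 36.6 g.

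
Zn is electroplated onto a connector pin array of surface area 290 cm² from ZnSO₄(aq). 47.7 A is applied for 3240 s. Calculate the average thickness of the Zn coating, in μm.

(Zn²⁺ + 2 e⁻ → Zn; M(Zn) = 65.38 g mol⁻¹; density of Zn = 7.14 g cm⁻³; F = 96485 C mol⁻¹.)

253 μm

Q = I·t = 47.70 × 3240.0 = 154500 C; n(e⁻) = 1.602 mol.
n(Zn) = n(e⁻)/2 = 0.8009 mol, so m = 0.8009 × 65.38 = 52.36 g.
Volume = m/ρ = 52.36 / 7.14 = 7.334 cm³.
Thickness = V/A = 7.334 / 290 = 0.0253 cm = 253 μm.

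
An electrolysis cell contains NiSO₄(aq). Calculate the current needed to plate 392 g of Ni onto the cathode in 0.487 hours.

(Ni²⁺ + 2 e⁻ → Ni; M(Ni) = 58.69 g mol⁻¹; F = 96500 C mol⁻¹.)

n(Ni) = 392 / 58.69 = 6.679 mol.
n(e⁻) = 2 × 6.679 = 13.36 mol.
Q = n(e⁻)·F = 13.36 × 96500 = 1289000 C.
I = Q/t = 1289000 / 1753.2 s = 735 A.

735 A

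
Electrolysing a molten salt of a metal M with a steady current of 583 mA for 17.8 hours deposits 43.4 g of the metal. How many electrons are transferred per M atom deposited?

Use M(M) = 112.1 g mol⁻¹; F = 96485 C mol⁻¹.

Q = I·t = 0.5830 A × 64080 s = 37360 C, so n(e⁻) = 37360/96485 = 0.3872 mol.
n(M) deposited = 43.4 / 112.1 = 0.3872 mol.
Electrons per atom = n(e⁻)/n(M) = 0.3872 / 0.3872 = 1.00 ≈ 1, so the ion is M⁺.

1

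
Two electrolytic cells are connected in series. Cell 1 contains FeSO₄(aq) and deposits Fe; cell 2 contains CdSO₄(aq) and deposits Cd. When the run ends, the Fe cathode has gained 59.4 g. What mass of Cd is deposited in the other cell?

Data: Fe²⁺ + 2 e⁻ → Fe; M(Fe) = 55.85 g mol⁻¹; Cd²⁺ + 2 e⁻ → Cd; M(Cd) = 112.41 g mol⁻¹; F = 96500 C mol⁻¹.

n(Fe) = 59.4 / 55.85 = 1.064 mol.
Since Fe²⁺ + 2 e⁻ → Fe, n(e⁻) passed = 2 × 1.064 = 2.127 mol.
Cells in series carry the same charge, so the same 2.127 mol of electrons passes through cell 2.
Cd²⁺ + 2 e⁻ → Cd, so n(Cd) = 2.127 / 2 = 1.064 mol.
m(Cd) = 1.064 × 112.41 = 120 g.

120 g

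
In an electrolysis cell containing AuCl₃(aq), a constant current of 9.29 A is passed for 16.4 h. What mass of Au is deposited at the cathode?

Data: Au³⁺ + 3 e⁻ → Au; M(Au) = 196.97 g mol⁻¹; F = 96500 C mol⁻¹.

373 g

Q = I·t = 9.290 A × 59040 s = 548500 C.
n(e⁻) = Q/F = 548500 / 96500 = 5.684 mol.
Au³⁺ + 3 e⁻ → Au, so n(Au) = n(e⁻)/3 = 1.895 mol.
m = n·M = 1.895 × 196.97 = 373 g.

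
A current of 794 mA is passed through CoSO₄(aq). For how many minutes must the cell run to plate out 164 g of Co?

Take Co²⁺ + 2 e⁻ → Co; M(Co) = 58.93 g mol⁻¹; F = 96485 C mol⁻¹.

n(Co) = m/M = 164 / 58.93 = 2.783 mol.
Each Co atom requires 2 electrons, so n(e⁻) = 2 × 2.783 = 5.566 mol.
Q = n(e⁻)·F = 5.566 × 96485 = 537000 C.
t = Q/I = 537000 / 0.7940 A = 676400 s = 11300 min.

11300 min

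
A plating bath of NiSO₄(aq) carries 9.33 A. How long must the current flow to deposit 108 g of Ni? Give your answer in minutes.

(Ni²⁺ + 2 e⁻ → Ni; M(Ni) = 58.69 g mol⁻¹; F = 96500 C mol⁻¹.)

634 min

n(Ni) = m/M = 108 / 58.69 = 1.840 mol.
Each Ni atom requires 2 electrons, so n(e⁻) = 2 × 1.840 = 3.680 mol.
Q = n(e⁻)·F = 3.680 × 96500 = 355200 C.
t = Q/I = 355200 / 9.330 A = 38070 s = 634 min.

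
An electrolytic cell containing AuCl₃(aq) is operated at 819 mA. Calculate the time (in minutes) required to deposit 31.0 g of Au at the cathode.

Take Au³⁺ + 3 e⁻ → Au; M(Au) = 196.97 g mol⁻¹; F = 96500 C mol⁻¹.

n(Au) = m/M = 31.0 / 196.97 = 0.1574 mol.
Each Au atom requires 3 electrons, so n(e⁻) = 3 × 0.1574 = 0.4722 mol.
Q = n(e⁻)·F = 0.4722 × 96500 = 45560 C.
t = Q/I = 45560 / 0.8190 A = 55630 s = 927 min.

927 min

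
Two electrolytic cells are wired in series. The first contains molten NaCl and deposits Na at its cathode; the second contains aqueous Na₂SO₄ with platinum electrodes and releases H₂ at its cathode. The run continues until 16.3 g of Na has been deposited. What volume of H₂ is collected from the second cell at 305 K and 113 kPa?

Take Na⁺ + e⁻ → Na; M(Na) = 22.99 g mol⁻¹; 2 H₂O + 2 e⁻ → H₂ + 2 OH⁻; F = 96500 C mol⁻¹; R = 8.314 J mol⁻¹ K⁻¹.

7.96 L

n(Na) = 16.3 / 22.99 = 0.7090 mol, so n(e⁻) = 1 × 0.7090 = 0.7090 mol.
The cells are in series, so the same 0.7090 mol of electrons passes through the second cell.
2 H₂O + 2 e⁻ → H₂ + 2 OH⁻ — 2 mol e⁻ per mol H₂, so n(H₂) = 0.7090/2 = 0.3545 mol.
V = nRT/P = (0.3545 × 8.314 × 305) / (113 × 10³) = 0.00796 m³ = 7.96 L.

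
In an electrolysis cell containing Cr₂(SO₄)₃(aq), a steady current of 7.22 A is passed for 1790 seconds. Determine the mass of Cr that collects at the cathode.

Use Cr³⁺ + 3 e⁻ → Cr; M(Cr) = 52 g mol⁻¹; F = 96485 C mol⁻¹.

2.32 g

Q = I·t = 7.220 A × 1790.0 s = 12920 C.
n(e⁻) = Q/F = 12920 / 96485 = 0.1339 mol.
Cr³⁺ + 3 e⁻ → Cr, so n(Cr) = n(e⁻)/3 = 0.04465 mol.
m = n·M = 0.04465 × 52 = 2.32 g.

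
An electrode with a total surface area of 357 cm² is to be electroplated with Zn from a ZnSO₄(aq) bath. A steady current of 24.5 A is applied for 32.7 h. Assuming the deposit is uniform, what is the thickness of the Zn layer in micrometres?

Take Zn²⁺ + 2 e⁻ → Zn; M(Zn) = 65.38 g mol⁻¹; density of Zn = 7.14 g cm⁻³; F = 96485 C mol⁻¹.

3830 μm

Q = I·t = 24.50 × 117720 = 2884000 C; n(e⁻) = 29.89 mol.
n(Zn) = n(e⁻)/2 = 14.95 mol, so m = 14.95 × 65.38 = 977.2 g.
Volume = m/ρ = 977.2 / 7.14 = 136.9 cm³.
Thickness = V/A = 136.9 / 357 = 0.383 cm = 3830 μm.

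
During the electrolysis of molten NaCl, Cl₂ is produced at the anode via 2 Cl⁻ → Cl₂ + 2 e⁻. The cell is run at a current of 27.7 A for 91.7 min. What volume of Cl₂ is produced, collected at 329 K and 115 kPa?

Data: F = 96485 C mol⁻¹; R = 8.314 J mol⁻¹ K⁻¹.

Q = I·t = 27.70 A × 5502.0 s = 152400 C.
n(e⁻) = Q/F = 152400 / 96485 = 1.580 mol.
2 electrons are transferred per Cl₂ molecule, so n(Cl₂) = 1.580 / 2 = 0.7898 mol.
V = nRT/P = (0.7898 × 8.314 × 329) / (115 × 10³ Pa) = 0.0188 m³ = 18.8 L.

18.8 L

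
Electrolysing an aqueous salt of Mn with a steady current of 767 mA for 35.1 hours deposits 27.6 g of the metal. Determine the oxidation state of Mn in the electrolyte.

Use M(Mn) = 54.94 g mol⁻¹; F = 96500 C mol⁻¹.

Q = I·t = 0.7670 A × 126360 s = 96920 C, so n(e⁻) = 96920/96500 = 1.004 mol.
n(Mn) deposited = 27.6 / 54.94 = 0.5024 mol.
Electrons per atom = n(e⁻)/n(Mn) = 1.004 / 0.5024 = 2.00 ≈ 2, so the ion is Mn²⁺.

+2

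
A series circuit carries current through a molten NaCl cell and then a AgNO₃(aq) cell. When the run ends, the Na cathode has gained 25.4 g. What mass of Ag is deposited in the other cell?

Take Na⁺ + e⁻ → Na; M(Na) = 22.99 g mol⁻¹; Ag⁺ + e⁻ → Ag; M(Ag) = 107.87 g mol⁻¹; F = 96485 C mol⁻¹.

119 g

n(Na) = 25.4 / 22.99 = 1.105 mol.
Since Na⁺ + e⁻ → Na, n(e⁻) passed = 1 × 1.105 = 1.105 mol.
Cells in series carry the same charge, so the same 1.105 mol of electrons passes through cell 2.
Ag⁺ + e⁻ → Ag, so n(Ag) = 1.105 / 1 = 1.105 mol.
m(Ag) = 1.105 × 107.87 = 119 g.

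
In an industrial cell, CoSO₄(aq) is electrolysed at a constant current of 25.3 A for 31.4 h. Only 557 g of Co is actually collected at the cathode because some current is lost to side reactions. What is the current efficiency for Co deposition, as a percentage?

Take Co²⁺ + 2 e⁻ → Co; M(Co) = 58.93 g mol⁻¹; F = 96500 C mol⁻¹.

63.8 %

Q = I·t = 25.30 × 113040 = 2860000 C; n(e⁻) = 2860000/96500 = 29.64 mol.
Theoretical n(Co) = n(e⁻)/2 = 14.82 mol, i.e. m_theo = 14.82 × 58.93 = 873.2 g.
Efficiency = m_actual / m_theo = 557 / 873.2 = 63.8 %.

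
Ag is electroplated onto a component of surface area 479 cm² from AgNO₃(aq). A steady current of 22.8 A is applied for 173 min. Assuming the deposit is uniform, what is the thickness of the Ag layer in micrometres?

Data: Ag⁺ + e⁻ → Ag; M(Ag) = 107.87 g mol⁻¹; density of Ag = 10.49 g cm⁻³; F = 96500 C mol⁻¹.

Q = I·t = 22.80 × 10380 = 236700 C; n(e⁻) = 2.452 mol.
n(Ag) = n(e⁻)/1 = 2.452 mol, so m = 2.452 × 107.87 = 264.5 g.
Volume = m/ρ = 264.5 / 10.49 = 25.22 cm³.
Thickness = V/A = 25.22 / 479 = 0.0526 cm = 526 μm.

526 μm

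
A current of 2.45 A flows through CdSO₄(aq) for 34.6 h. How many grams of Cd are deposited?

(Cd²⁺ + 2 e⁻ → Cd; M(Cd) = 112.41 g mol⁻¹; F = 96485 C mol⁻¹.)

Q = I·t = 2.450 A × 124560 s = 305200 C.
n(e⁻) = Q/F = 305200 / 96485 = 3.163 mol.
Cd²⁺ + 2 e⁻ → Cd, so n(Cd) = n(e⁻)/2 = 1.581 mol.
m = n·M = 1.581 × 112.41 = 178 g.

178 g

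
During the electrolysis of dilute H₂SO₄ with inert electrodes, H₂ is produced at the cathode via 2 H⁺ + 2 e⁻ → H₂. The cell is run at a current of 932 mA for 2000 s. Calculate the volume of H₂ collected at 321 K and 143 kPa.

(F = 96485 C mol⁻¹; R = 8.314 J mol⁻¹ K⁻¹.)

0.180 L

Q = I·t = 0.9320 A × 2000.0 s = 1864 C.
n(e⁻) = Q/F = 1864 / 96485 = 0.01932 mol.
2 electrons are transferred per H₂ molecule, so n(H₂) = 0.01932 / 2 = 0.009660 mol.
V = nRT/P = (0.009660 × 8.314 × 321) / (143 × 10³ Pa) = 1.80 × 10⁻⁴ m³ = 0.180 L.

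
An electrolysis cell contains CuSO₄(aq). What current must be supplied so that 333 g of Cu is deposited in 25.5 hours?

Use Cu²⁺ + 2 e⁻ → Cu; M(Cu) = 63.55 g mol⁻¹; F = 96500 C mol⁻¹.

11.0 A

n(Cu) = 333 / 63.55 = 5.240 mol.
n(e⁻) = 2 × 5.240 = 10.48 mol.
Q = n(e⁻)·F = 10.48 × 96500 = 1011000 C.
I = Q/t = 1011000 / 91800 s = 11.0 A.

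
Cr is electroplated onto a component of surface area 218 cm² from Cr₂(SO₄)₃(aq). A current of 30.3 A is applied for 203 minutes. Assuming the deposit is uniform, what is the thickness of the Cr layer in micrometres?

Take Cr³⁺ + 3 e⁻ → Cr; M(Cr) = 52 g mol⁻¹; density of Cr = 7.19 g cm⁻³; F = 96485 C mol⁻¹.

423 μm

Q = I·t = 30.30 × 12180 = 369100 C; n(e⁻) = 3.825 mol.
n(Cr) = n(e⁻)/3 = 1.275 mol, so m = 1.275 × 52 = 66.30 g.
Volume = m/ρ = 66.30 / 7.19 = 9.221 cm³.
Thickness = V/A = 9.221 / 218 = 0.0423 cm = 423 μm.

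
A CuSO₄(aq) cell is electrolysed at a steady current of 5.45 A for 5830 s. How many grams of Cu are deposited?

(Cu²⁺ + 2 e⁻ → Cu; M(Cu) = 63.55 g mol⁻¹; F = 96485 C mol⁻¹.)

10.5 g

Q = I·t = 5.450 A × 5830.0 s = 31770 C.
n(e⁻) = Q/F = 31770 / 96485 = 0.3293 mol.
Cu²⁺ + 2 e⁻ → Cu, so n(Cu) = n(e⁻)/2 = 0.1647 mol.
m = n·M = 0.1647 × 63.55 = 10.5 g.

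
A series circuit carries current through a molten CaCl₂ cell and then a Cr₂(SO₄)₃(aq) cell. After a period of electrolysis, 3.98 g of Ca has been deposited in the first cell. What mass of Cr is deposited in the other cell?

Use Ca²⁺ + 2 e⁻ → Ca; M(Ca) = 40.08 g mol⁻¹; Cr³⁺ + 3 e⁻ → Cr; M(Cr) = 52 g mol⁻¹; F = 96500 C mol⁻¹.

n(Ca) = 3.98 / 40.08 = 0.09930 mol.
Since Ca²⁺ + 2 e⁻ → Ca, n(e⁻) passed = 2 × 0.09930 = 0.1986 mol.
Cells in series carry the same charge, so the same 0.1986 mol of electrons passes through cell 2.
Cr³⁺ + 3 e⁻ → Cr, so n(Cr) = 0.1986 / 3 = 0.06620 mol.
m(Cr) = 0.06620 × 52 = 3.44 g.

3.44 g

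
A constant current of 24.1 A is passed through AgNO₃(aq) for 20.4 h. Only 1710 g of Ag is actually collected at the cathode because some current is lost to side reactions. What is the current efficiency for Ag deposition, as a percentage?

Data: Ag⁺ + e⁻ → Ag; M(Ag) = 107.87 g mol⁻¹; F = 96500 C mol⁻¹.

86.4 %

Q = I·t = 24.10 × 73440 = 1770000 C; n(e⁻) = 1770000/96500 = 18.34 mol.
Theoretical n(Ag) = n(e⁻)/1 = 18.34 mol, i.e. m_theo = 18.34 × 107.87 = 1978 g.
Efficiency = m_actual / m_theo = 1710 / 1978 = 86.4 %.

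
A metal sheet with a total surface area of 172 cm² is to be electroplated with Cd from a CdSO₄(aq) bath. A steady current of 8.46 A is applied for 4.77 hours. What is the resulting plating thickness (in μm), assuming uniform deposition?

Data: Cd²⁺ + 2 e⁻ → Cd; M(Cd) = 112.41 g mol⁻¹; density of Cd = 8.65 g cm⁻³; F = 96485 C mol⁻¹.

569 μm

Q = I·t = 8.460 × 17172 = 145300 C; n(e⁻) = 1.506 mol.
n(Cd) = n(e⁻)/2 = 0.7528 mol, so m = 0.7528 × 112.41 = 84.63 g.
Volume = m/ρ = 84.63 / 8.65 = 9.783 cm³.
Thickness = V/A = 9.783 / 172 = 0.0569 cm = 569 μm.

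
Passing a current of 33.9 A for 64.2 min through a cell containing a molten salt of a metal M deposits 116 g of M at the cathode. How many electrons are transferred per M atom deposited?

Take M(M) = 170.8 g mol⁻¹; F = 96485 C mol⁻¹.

2

Q = I·t = 33.90 A × 3852.0 s = 130600 C, so n(e⁻) = 130600/96485 = 1.353 mol.
n(M) deposited = 116 / 170.8 = 0.6792 mol.
Electrons per atom = n(e⁻)/n(M) = 1.353 / 0.6792 = 1.99 ≈ 2, so the ion is M²⁺.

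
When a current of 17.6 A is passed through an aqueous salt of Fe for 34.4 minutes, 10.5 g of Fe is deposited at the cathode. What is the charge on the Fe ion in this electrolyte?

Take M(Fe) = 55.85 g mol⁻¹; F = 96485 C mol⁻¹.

+2

Q = I·t = 17.60 A × 2064.0 s = 36330 C, so n(e⁻) = 36330/96485 = 0.3765 mol.
n(Fe) deposited = 10.5 / 55.85 = 0.1880 mol.
Electrons per atom = n(e⁻)/n(Fe) = 0.3765 / 0.1880 = 2.00 ≈ 2, so the ion is Fe²⁺.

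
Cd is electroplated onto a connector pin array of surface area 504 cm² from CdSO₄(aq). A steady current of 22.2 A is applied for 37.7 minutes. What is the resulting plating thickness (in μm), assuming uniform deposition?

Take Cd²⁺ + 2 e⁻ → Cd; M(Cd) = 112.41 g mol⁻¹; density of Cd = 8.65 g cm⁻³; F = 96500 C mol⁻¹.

Q = I·t = 22.20 × 2262.0 = 50220 C; n(e⁻) = 0.5204 mol.
n(Cd) = n(e⁻)/2 = 0.2602 mol, so m = 0.2602 × 112.41 = 29.25 g.
Volume = m/ρ = 29.25 / 8.65 = 3.381 cm³.
Thickness = V/A = 3.381 / 504 = 0.00671 cm = 67.1 μm.

67.1 μm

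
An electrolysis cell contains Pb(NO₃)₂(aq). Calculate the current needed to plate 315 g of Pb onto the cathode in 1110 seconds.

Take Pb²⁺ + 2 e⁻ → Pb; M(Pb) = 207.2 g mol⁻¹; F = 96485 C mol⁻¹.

264 A

n(Pb) = 315 / 207.2 = 1.520 mol.
n(e⁻) = 2 × 1.520 = 3.041 mol.
Q = n(e⁻)·F = 3.041 × 96485 = 293400 C.
I = Q/t = 293400 / 1110.0 s = 264 A.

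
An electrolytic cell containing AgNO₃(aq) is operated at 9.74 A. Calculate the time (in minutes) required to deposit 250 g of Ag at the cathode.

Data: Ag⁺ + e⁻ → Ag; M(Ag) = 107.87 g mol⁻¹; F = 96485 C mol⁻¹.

n(Ag) = m/M = 250 / 107.87 = 2.318 mol.
Each Ag atom requires 1 electron, so n(e⁻) = 1 × 2.318 = 2.318 mol.
Q = n(e⁻)·F = 2.318 × 96485 = 223600 C.
t = Q/I = 223600 / 9.740 A = 22960 s = 383 min.

383 min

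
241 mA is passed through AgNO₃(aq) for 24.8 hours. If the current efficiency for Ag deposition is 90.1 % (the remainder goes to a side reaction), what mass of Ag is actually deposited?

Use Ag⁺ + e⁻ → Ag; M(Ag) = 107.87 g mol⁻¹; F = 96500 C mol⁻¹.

21.7 g

Q = I·t = 0.2410 × 89280 = 21520 C.
n(e⁻) = 21520/96500 = 0.2230 mol; theoretically n(Ag) = 0.2230/1 = 0.2230 mol, m_theo = 24.05 g.
At 90.1 % efficiency, m_actual = 0.901 × 24.05 = 21.7 g.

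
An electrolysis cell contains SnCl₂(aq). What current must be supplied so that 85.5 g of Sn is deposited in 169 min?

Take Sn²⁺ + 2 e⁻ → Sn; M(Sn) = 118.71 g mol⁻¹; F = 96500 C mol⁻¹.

n(Sn) = 85.5 / 118.71 = 0.7202 mol.
n(e⁻) = 2 × 0.7202 = 1.440 mol.
Q = n(e⁻)·F = 1.440 × 96500 = 139000 C.
I = Q/t = 139000 / 10140 s = 13.7 A.

13.7 A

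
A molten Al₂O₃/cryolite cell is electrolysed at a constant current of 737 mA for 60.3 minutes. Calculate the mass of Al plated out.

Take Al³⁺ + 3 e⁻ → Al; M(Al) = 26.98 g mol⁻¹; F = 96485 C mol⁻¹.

Q = I·t = 0.7370 A × 3618.0 s = 2666 C.
n(e⁻) = Q/F = 2666 / 96485 = 0.02764 mol.
Al³⁺ + 3 e⁻ → Al, so n(Al) = n(e⁻)/3 = 0.009212 mol.
m = n·M = 0.009212 × 26.98 = 0.249 g.

0.249 g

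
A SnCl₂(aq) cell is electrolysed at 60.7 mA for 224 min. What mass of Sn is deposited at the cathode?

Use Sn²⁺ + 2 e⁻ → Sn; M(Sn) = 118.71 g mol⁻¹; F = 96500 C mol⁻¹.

Q = I·t = 0.06070 A × 13440 s = 815.8 C.
n(e⁻) = Q/F = 815.8 / 96500 = 0.008454 mol.
Sn²⁺ + 2 e⁻ → Sn, so n(Sn) = n(e⁻)/2 = 0.004227 mol.
m = n·M = 0.004227 × 118.71 = 0.502 g.

0.502 g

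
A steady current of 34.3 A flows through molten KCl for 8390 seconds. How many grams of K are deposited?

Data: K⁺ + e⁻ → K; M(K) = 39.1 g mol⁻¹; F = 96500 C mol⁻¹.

Q = I·t = 34.30 A × 8390.0 s = 287800 C.
n(e⁻) = Q/F = 287800 / 96500 = 2.982 mol.
K⁺ + e⁻ → K, so n(K) = n(e⁻)/1 = 2.982 mol.
m = n·M = 2.982 × 39.1 = 117 g.

117 g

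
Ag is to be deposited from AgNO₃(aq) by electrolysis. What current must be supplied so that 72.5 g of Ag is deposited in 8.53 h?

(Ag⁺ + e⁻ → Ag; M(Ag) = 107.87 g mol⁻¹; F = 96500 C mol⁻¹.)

2.11 A

n(Ag) = 72.5 / 107.87 = 0.6721 mol.
n(e⁻) = 1 × 0.6721 = 0.6721 mol.
Q = n(e⁻)·F = 0.6721 × 96500 = 64860 C.
I = Q/t = 64860 / 30708 s = 2.11 A.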